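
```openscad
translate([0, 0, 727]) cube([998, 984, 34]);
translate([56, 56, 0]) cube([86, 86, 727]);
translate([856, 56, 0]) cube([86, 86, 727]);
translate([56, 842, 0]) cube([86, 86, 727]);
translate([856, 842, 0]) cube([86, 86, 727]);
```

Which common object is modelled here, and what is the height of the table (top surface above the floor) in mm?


A table. The table height is 761 mm.

A 998×984×34 slab sits at z = 727 on four 86 mm square posts — a table. The top surface is at 727 + 34 = 761 mm.


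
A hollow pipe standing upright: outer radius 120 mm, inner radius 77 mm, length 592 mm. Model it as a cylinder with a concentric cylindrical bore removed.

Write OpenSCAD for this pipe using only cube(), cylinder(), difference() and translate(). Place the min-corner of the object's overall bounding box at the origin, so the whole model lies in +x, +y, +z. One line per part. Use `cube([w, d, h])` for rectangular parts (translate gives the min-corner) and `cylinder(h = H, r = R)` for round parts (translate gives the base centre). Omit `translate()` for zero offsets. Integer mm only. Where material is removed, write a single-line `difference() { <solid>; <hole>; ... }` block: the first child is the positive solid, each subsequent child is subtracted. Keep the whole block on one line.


difference() { translate([120, 120, 0]) cylinder(h = 592, r = 120); translate([120, 120, 0]) cylinder(h = 592, r = 77); }


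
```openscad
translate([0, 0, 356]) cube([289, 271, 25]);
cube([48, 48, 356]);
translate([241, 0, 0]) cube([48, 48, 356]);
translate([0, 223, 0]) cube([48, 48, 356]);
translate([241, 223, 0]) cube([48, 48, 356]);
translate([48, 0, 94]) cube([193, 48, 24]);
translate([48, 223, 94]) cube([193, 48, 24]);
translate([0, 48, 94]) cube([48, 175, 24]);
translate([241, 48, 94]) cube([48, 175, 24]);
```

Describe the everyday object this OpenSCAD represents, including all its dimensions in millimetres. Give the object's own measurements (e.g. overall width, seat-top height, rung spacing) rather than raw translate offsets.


A simple wooden stool: a rectangular seat 289 mm (x) by 271 mm (y), 25 mm thick, top face at z = 381 mm, on four square legs, each 48×48 mm in cross-section. The legs rest on z = 0, each flush with a corner of the seat. Four stretchers, 48 mm wide and 24 mm tall, connect adjacent legs with their undersides at z = 94 mm, each running between the inner faces of the legs it joins and aligned with the legs' outer faces on the other axis.


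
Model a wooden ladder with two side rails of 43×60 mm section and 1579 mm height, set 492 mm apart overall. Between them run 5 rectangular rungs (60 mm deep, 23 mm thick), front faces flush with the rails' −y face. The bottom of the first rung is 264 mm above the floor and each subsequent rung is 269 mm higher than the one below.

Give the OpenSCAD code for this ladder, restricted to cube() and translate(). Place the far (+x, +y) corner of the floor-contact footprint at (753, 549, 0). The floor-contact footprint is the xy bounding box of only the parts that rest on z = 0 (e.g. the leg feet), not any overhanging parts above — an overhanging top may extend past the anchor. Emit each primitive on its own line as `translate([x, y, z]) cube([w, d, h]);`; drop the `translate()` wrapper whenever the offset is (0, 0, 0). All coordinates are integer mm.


translate([261, 489, 0]) cube([43, 60, 1579]);
translate([710, 489, 0]) cube([43, 60, 1579]);
translate([304, 489, 264]) cube([406, 60, 23]);
translate([304, 489, 533]) cube([406, 60, 23]);
translate([304, 489, 802]) cube([406, 60, 23]);
translate([304, 489, 1071]) cube([406, 60, 23]);
translate([304, 489, 1340]) cube([406, 60, 23]);


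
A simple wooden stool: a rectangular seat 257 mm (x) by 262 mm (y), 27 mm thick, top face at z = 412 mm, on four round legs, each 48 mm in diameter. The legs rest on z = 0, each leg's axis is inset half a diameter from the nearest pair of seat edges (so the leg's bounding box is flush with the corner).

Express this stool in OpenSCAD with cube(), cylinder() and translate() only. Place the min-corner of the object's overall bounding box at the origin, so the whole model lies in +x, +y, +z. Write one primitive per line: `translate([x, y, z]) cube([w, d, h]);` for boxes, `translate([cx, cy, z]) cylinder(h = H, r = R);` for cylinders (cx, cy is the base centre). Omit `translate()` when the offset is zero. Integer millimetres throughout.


translate([0, 0, 385]) cube([257, 262, 27]);
translate([24, 24, 0]) cylinder(h = 385, r = 24);
translate([233, 24, 0]) cylinder(h = 385, r = 24);
translate([24, 238, 0]) cylinder(h = 385, r = 24);
translate([233, 238, 0]) cylinder(h = 385, r = 24);


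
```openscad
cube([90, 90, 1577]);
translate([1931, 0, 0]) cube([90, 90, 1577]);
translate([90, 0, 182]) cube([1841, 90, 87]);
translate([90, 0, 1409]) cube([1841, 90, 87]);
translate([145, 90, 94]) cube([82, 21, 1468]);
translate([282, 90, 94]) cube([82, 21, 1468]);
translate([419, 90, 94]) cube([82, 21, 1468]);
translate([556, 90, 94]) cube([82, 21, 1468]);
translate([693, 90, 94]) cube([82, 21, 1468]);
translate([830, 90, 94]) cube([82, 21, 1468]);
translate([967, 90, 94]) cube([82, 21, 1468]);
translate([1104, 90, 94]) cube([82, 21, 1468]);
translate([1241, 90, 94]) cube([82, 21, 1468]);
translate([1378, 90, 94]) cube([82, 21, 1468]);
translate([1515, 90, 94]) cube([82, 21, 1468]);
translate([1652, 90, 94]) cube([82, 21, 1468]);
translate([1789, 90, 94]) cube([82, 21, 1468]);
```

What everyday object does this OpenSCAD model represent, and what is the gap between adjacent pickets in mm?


A fence section. The picket gap is 55 mm.

Two posts, two rails, 13 pickets — a fence section. Span 1841 mm holds 13 pickets of 82 mm with 14 equal gaps: ⌊(1841 − 13·82) / 14⌋ = 55 mm.


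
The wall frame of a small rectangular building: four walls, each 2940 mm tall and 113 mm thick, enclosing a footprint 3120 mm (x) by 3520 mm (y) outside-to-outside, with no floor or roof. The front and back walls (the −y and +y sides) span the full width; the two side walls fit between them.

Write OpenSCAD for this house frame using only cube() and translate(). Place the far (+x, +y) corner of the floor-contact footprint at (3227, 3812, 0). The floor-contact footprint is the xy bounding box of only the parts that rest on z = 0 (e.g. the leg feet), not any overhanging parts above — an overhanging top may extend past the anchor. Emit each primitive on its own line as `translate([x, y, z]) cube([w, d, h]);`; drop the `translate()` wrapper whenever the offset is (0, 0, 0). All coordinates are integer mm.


translate([107, 292, 0]) cube([3120, 113, 2940]);
translate([107, 3699, 0]) cube([3120, 113, 2940]);
translate([107, 405, 0]) cube([113, 3294, 2940]);
translate([3114, 405, 0]) cube([113, 3294, 2940]);


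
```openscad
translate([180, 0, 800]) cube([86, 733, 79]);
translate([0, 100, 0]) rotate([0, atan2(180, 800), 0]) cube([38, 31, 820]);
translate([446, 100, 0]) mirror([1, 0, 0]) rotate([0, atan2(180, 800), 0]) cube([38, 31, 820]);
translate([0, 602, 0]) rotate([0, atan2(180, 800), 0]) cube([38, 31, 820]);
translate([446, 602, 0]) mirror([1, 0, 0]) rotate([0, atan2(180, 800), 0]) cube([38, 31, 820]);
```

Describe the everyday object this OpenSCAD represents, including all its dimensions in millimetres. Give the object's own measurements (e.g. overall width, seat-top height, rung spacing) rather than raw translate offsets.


A sawhorse. A 86×733×79 mm beam (x, y, z) sits on two A-frame leg pairs. Each pair is two raked legs of 38×31 mm section (31 mm along y) splaying symmetrically in x. Each leg rises 800 mm vertically over 180 mm of horizontal reach and is 820 mm long along its own axis. Every leg's outer bottom edge rests on the floor and its outer top edge meets a bottom edge of the beam — the left legs (tilting toward +x) meet the beam's −x bottom edge, the right legs (their mirror images, tilting toward −x) meet its +x bottom edge — so the leg tops tuck under the beam, the beam's underside is 800 mm above the floor, and the feet are 446 mm apart outside-to-outside with the beam centred between them. The two leg pairs are set in 100 mm from either end of the beam.


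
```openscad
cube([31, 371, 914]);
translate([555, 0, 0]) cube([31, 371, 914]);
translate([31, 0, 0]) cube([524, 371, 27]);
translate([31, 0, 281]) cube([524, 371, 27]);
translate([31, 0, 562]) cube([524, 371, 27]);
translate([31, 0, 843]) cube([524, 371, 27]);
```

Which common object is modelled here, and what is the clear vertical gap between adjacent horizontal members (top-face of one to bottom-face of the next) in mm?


A bookshelf. The clear shelf gap is 254 mm.

Two tall side panels with 4 horizontal boards between them — a bookshelf. The first two shelf undersides are at z = 0 and z = 281; with shelf thickness 27, the clear gap is 281 − 0 − 27 = 254 mm.


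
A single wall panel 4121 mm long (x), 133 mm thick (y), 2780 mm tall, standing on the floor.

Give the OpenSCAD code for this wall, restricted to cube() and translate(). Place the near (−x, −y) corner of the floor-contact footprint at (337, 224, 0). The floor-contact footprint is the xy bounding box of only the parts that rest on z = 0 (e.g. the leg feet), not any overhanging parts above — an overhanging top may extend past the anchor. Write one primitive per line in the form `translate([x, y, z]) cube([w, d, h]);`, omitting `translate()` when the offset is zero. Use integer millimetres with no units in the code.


translate([337, 224, 0]) cube([4121, 133, 2780]);


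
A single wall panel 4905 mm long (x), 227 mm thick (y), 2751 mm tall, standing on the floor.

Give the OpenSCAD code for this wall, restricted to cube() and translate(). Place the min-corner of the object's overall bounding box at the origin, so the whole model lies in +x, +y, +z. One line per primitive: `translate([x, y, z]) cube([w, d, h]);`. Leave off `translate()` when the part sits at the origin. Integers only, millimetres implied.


cube([4905, 227, 2751]);


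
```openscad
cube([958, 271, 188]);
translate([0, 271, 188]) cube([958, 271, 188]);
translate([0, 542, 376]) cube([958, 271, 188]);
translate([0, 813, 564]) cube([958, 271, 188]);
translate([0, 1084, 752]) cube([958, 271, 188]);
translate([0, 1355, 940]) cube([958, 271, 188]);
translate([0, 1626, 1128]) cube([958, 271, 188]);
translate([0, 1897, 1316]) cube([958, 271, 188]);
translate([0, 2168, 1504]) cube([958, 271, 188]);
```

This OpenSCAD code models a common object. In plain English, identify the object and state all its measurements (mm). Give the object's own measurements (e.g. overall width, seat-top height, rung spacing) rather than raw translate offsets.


A straight staircase of 9 solid steps. Each step is 958 mm wide (x), 271 mm deep (y, the going) and 188 mm tall (the rise). The first step rests on the floor; each subsequent step sits one going further in +y and one rise higher in +z, directly behind and above the previous step with no overlap.


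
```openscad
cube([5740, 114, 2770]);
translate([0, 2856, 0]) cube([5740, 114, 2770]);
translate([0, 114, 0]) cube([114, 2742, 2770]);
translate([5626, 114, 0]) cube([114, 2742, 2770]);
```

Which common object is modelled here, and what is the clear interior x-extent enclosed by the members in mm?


A house (or room) frame. The interior width is 5512 mm.

Four 2770 mm walls enclosing a rectangle with no floor or roof — a room or house frame. Outside width is 5740 mm and wall thickness is 114 mm, so the interior width is 5740 − 2 × 114 = 5512 mm.


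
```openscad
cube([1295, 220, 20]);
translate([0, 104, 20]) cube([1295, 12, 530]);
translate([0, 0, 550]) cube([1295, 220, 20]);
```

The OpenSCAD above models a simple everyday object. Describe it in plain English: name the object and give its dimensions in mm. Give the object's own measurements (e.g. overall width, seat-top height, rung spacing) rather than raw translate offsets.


An I-beam lying along x, 1295 mm long. Overall section height 570 mm. Two flanges 220 mm wide (y) and 20 mm thick, one on the floor and one at the top; a web 12 mm thick runs between them, centred on the flange width.


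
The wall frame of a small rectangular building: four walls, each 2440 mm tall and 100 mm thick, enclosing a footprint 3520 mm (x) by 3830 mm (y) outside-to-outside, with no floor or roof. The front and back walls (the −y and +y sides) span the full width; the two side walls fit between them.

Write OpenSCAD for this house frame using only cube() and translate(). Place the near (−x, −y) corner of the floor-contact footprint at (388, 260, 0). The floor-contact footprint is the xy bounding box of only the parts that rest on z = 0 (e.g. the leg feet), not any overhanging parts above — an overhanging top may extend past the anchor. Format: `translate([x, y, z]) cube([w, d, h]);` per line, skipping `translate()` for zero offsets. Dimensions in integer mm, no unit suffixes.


translate([388, 260, 0]) cube([3520, 100, 2440]);
translate([388, 3990, 0]) cube([3520, 100, 2440]);
translate([388, 360, 0]) cube([100, 3630, 2440]);
translate([3808, 360, 0]) cube([100, 3630, 2440]);


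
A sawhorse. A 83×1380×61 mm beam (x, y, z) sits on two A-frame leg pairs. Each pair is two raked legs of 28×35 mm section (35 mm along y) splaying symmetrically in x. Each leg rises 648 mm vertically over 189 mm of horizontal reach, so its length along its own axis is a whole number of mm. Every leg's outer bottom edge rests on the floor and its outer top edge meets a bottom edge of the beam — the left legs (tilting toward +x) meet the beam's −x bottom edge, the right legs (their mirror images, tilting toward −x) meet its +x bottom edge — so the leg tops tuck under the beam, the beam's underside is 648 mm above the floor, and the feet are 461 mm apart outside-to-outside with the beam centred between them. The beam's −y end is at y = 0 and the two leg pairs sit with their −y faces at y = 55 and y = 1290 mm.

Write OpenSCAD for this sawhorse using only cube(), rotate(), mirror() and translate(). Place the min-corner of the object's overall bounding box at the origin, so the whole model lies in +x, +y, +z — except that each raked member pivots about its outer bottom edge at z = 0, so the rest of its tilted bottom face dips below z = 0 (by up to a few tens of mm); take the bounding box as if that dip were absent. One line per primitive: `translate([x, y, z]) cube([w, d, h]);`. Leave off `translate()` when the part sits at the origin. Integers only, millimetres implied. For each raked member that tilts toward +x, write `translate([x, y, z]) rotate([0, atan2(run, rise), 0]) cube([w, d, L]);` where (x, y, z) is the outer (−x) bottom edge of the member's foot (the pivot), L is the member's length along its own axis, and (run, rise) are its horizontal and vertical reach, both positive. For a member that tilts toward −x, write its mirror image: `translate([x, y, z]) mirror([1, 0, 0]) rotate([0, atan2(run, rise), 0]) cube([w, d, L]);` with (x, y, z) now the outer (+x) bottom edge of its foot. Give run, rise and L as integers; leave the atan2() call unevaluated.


translate([189, 0, 648]) cube([83, 1380, 61]);
translate([0, 55, 0]) rotate([0, atan2(189, 648), 0]) cube([28, 35, 675]);
translate([461, 55, 0]) mirror([1, 0, 0]) rotate([0, atan2(189, 648), 0]) cube([28, 35, 675]);
translate([0, 1290, 0]) rotate([0, atan2(189, 648), 0]) cube([28, 35, 675]);
translate([461, 1290, 0]) mirror([1, 0, 0]) rotate([0, atan2(189, 648), 0]) cube([28, 35, 675]);


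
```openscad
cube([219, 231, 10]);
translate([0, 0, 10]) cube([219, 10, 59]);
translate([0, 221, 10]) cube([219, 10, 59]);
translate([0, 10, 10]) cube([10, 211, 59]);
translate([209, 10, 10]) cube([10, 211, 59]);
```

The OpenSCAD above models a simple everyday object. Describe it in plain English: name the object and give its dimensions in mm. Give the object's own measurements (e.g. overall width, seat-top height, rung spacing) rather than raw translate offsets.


An open-topped rectangular box: outside dimensions 219×231×69 mm, with a uniform wall and base thickness of 10 mm. The base is a full 219×231 slab on the floor; four walls sit on top of the base. The front and back walls (the −y and +y sides) span the full width; the two side walls fit between them.


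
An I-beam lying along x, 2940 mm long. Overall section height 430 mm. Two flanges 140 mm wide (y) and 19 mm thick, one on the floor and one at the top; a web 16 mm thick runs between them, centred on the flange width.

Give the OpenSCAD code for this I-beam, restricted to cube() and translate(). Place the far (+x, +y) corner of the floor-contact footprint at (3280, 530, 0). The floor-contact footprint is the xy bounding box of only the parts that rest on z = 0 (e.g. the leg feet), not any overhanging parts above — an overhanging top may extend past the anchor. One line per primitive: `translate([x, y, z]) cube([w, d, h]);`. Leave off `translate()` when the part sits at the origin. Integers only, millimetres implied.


translate([340, 390, 0]) cube([2940, 140, 19]);
translate([340, 452, 19]) cube([2940, 16, 392]);
translate([340, 390, 411]) cube([2940, 140, 19]);


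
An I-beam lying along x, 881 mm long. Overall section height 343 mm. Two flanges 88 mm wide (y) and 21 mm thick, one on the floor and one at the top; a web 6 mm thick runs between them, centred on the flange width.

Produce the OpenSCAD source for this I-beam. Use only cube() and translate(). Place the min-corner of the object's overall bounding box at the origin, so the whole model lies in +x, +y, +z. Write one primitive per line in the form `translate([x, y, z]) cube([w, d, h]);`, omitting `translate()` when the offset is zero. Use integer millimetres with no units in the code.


cube([881, 88, 21]);
translate([0, 41, 21]) cube([881, 6, 301]);
translate([0, 0, 322]) cube([881, 88, 21]);


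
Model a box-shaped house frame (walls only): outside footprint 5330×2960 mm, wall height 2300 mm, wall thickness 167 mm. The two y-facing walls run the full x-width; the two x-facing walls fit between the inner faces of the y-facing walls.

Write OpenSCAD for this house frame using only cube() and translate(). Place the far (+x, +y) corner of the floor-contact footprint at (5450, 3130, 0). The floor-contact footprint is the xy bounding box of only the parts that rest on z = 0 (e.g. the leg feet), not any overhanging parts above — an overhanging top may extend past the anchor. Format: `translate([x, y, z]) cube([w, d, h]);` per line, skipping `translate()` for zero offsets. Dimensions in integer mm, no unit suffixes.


translate([120, 170, 0]) cube([5330, 167, 2300]);
translate([120, 2963, 0]) cube([5330, 167, 2300]);
translate([120, 337, 0]) cube([167, 2626, 2300]);
translate([5283, 337, 0]) cube([167, 2626, 2300]);


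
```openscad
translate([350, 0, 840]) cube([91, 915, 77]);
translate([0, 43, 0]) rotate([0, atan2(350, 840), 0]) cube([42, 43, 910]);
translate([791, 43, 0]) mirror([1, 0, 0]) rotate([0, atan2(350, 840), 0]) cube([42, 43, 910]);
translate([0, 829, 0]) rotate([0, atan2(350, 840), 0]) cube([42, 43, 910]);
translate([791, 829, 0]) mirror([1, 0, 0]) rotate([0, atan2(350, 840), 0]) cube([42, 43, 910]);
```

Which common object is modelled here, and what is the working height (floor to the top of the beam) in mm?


A sawhorse. The overall height is 917 mm.

A beam across two mirrored pairs of raked legs — a sawhorse. The beam's underside is at z = 840 (matching the legs' vertical rise in atan2(350, 840)) and the beam is 77 mm tall, so its top is at 840 + 77 = 917 mm. The raked legs top out at the beam's underside, so that is the highest point.


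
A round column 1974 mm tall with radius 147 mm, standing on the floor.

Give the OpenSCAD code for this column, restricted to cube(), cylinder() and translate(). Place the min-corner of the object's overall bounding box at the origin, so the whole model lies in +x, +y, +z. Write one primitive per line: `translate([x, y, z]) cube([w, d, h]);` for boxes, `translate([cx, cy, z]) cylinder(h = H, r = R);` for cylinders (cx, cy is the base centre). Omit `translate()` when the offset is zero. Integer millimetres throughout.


translate([147, 147, 0]) cylinder(h = 1974, r = 147);


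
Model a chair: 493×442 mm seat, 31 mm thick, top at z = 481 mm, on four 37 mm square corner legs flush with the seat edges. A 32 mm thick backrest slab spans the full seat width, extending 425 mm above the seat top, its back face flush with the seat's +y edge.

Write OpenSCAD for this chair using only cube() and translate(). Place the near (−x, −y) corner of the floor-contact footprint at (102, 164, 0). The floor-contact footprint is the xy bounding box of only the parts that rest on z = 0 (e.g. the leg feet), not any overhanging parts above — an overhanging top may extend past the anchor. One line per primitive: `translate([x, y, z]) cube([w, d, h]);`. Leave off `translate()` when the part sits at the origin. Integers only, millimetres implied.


translate([102, 164, 450]) cube([493, 442, 31]);
translate([102, 164, 0]) cube([37, 37, 450]);
translate([558, 164, 0]) cube([37, 37, 450]);
translate([102, 569, 0]) cube([37, 37, 450]);
translate([558, 569, 0]) cube([37, 37, 450]);
translate([102, 574, 481]) cube([493, 32, 425]);


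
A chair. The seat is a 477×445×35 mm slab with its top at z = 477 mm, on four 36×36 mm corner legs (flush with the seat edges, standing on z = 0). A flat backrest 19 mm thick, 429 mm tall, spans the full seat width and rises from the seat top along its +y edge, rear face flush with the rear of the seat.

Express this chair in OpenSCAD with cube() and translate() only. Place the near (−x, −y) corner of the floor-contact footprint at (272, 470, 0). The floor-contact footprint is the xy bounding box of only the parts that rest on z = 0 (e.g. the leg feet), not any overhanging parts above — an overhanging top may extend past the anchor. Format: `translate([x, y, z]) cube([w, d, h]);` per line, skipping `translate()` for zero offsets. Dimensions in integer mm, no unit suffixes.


translate([272, 470, 442]) cube([477, 445, 35]);
translate([272, 470, 0]) cube([36, 36, 442]);
translate([713, 470, 0]) cube([36, 36, 442]);
translate([272, 879, 0]) cube([36, 36, 442]);
translate([713, 879, 0]) cube([36, 36, 442]);
translate([272, 896, 477]) cube([477, 19, 429]);


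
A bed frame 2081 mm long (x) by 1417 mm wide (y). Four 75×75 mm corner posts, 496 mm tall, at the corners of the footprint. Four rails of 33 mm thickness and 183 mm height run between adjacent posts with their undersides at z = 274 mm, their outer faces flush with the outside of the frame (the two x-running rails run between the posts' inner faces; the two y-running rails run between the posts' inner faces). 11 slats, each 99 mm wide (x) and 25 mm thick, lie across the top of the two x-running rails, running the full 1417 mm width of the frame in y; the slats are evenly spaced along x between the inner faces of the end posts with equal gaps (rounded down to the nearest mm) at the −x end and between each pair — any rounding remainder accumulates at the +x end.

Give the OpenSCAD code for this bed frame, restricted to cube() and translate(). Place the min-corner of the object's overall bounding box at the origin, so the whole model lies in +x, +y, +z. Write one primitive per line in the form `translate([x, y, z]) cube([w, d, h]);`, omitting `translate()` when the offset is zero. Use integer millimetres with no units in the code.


// slat z = rail_z + rail_h = 274 + 183 = 457
// slat gap = ⌊(1931 − 11·99) / 12⌋ = 70
cube([75, 75, 496]);
translate([0, 1342, 0]) cube([75, 75, 496]);
translate([2006, 0, 0]) cube([75, 75, 496]);
translate([2006, 1342, 0]) cube([75, 75, 496]);
translate([75, 0, 274]) cube([1931, 33, 183]);
translate([75, 1384, 274]) cube([1931, 33, 183]);
translate([0, 75, 274]) cube([33, 1267, 183]);
translate([2048, 75, 274]) cube([33, 1267, 183]);
translate([145, 0, 457]) cube([99, 1417, 25]);
translate([314, 0, 457]) cube([99, 1417, 25]);
translate([483, 0, 457]) cube([99, 1417, 25]);
translate([652, 0, 457]) cube([99, 1417, 25]);
translate([821, 0, 457]) cube([99, 1417, 25]);
translate([990, 0, 457]) cube([99, 1417, 25]);
translate([1159, 0, 457]) cube([99, 1417, 25]);
translate([1328, 0, 457]) cube([99, 1417, 25]);
translate([1497, 0, 457]) cube([99, 1417, 25]);
translate([1666, 0, 457]) cube([99, 1417, 25]);
translate([1835, 0, 457]) cube([99, 1417, 25]);


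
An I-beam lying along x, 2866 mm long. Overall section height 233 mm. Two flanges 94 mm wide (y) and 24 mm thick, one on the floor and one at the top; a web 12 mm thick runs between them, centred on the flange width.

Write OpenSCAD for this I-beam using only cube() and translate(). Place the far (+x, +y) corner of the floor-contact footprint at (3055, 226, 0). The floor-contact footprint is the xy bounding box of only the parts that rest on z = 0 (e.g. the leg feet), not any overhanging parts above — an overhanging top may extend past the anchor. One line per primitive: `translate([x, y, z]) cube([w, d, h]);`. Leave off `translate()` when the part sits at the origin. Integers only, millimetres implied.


translate([189, 132, 0]) cube([2866, 94, 24]);
translate([189, 173, 24]) cube([2866, 12, 185]);
translate([189, 132, 209]) cube([2866, 94, 24]);


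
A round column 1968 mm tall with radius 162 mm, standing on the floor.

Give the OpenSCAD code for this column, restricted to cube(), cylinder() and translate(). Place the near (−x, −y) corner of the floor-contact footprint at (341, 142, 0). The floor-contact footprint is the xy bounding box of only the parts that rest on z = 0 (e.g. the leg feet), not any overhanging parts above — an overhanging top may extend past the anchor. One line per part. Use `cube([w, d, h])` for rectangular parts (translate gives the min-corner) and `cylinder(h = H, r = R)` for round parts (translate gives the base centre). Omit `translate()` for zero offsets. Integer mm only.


translate([503, 304, 0]) cylinder(h = 1968, r = 162);


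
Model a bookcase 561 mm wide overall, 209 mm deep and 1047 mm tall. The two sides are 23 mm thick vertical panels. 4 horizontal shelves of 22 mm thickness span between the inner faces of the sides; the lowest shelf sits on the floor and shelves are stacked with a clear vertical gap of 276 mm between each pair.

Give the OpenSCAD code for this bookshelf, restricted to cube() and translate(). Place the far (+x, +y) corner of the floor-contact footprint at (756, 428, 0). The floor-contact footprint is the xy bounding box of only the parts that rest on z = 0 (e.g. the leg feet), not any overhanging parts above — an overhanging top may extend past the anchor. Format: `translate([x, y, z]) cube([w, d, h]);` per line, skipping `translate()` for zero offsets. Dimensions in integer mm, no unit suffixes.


translate([195, 219, 0]) cube([23, 209, 1047]);
translate([733, 219, 0]) cube([23, 209, 1047]);
translate([218, 219, 0]) cube([515, 209, 22]);
translate([218, 219, 298]) cube([515, 209, 22]);
translate([218, 219, 596]) cube([515, 209, 22]);
translate([218, 219, 894]) cube([515, 209, 22]);


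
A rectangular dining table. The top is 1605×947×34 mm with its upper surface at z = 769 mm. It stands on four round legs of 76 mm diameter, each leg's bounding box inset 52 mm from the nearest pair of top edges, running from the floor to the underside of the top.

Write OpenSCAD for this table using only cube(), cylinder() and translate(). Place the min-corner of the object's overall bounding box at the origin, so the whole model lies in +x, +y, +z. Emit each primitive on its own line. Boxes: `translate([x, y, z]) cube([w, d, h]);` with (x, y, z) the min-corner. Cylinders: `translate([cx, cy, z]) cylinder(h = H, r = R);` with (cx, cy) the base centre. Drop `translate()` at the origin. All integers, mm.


translate([0, 0, 735]) cube([1605, 947, 34]);
translate([90, 90, 0]) cylinder(h = 735, r = 38);
translate([1515, 90, 0]) cylinder(h = 735, r = 38);
translate([90, 857, 0]) cylinder(h = 735, r = 38);
translate([1515, 857, 0]) cylinder(h = 735, r = 38);


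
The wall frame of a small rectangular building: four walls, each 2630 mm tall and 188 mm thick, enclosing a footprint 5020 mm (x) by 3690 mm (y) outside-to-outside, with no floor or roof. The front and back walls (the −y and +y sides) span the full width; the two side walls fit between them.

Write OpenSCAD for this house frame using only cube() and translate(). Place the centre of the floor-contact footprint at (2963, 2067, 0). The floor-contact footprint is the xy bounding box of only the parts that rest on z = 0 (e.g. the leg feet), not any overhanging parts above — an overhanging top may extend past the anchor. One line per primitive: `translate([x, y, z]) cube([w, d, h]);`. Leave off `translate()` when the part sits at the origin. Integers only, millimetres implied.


translate([453, 222, 0]) cube([5020, 188, 2630]);
translate([453, 3724, 0]) cube([5020, 188, 2630]);
translate([453, 410, 0]) cube([188, 3314, 2630]);
translate([5285, 410, 0]) cube([188, 3314, 2630]);


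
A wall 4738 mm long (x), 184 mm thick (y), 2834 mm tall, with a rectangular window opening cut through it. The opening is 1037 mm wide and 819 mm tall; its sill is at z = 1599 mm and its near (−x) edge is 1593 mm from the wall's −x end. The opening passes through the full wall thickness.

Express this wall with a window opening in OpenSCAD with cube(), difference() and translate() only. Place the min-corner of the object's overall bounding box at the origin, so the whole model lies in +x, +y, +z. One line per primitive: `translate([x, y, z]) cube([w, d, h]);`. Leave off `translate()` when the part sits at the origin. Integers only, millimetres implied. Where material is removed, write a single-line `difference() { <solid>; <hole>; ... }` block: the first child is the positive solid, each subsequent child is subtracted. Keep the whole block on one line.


difference() { cube([4738, 184, 2834]); translate([1593, 0, 1599]) cube([1037, 184, 819]); }


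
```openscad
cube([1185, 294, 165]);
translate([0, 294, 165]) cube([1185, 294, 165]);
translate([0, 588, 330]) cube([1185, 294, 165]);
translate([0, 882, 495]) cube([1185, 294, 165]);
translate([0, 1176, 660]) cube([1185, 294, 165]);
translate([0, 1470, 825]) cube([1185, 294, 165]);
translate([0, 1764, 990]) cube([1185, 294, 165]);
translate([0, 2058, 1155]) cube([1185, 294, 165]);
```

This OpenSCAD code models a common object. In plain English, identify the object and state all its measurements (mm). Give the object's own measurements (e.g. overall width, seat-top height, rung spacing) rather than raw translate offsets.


A straight staircase of 8 solid steps. Each step is 1185 mm wide (x), 294 mm deep (y, the going) and 165 mm tall (the rise). The first step rests on the floor; each subsequent step sits one going further in +y and one rise higher in +z, directly behind and above the previous step with no overlap.


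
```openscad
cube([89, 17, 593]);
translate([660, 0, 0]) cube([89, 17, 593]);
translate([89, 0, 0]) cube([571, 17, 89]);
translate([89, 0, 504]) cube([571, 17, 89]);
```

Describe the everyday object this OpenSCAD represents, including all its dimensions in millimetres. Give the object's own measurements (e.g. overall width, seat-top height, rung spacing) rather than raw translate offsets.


A rectangular picture frame lying in the x–z plane (depth along y). The opening is 571 mm wide (x) by 415 mm tall (z), surrounded by a border 89 mm wide on all four sides. The frame is 17 mm deep and is made of two full-height vertical stiles with two horizontal rails fitted between them.


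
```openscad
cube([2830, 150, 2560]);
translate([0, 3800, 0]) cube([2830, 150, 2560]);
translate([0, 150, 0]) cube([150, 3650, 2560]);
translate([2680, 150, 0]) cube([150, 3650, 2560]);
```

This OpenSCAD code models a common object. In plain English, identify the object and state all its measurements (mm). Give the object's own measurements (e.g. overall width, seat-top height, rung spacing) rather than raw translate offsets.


The wall frame of a small rectangular building: four walls, each 2560 mm tall and 150 mm thick, enclosing a footprint 2830 mm (x) by 3950 mm (y) outside-to-outside, with no floor or roof. The front and back walls (the −y and +y sides) span the full width; the two side walls fit between them.


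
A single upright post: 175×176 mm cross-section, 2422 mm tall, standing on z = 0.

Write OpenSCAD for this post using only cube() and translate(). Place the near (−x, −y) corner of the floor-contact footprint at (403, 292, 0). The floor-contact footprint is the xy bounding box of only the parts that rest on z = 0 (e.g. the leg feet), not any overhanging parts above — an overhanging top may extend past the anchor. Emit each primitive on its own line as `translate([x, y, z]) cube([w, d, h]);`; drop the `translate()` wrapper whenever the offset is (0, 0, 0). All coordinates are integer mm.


translate([403, 292, 0]) cube([175, 176, 2422]);


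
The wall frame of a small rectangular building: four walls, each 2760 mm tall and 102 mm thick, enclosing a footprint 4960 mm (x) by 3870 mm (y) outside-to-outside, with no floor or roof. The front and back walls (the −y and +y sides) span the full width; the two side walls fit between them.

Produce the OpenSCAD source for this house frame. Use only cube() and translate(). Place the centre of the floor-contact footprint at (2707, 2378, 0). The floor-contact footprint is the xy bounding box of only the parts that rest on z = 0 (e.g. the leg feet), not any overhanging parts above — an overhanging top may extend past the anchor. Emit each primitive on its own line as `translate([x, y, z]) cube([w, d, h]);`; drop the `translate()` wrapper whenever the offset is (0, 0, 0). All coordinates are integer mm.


translate([227, 443, 0]) cube([4960, 102, 2760]);
translate([227, 4211, 0]) cube([4960, 102, 2760]);
translate([227, 545, 0]) cube([102, 3666, 2760]);
translate([5085, 545, 0]) cube([102, 3666, 2760]);


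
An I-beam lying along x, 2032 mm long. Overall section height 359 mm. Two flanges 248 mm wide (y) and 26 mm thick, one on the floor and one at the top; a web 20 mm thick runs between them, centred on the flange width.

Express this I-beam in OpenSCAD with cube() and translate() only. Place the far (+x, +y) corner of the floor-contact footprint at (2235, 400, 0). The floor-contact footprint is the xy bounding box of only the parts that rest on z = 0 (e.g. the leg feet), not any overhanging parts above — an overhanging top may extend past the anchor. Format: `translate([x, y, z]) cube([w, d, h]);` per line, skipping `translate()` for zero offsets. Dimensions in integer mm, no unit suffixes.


translate([203, 152, 0]) cube([2032, 248, 26]);
translate([203, 266, 26]) cube([2032, 20, 307]);
translate([203, 152, 333]) cube([2032, 248, 26]);


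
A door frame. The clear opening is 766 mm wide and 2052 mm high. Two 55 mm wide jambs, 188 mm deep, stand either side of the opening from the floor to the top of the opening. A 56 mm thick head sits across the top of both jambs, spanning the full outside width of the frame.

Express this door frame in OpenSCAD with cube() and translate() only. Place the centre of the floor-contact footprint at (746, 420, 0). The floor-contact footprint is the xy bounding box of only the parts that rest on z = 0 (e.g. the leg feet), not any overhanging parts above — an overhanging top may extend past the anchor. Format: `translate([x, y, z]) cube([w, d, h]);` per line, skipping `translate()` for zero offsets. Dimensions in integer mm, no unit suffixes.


translate([308, 326, 0]) cube([55, 188, 2052]);
translate([1129, 326, 0]) cube([55, 188, 2052]);
translate([308, 326, 2052]) cube([876, 188, 56]);


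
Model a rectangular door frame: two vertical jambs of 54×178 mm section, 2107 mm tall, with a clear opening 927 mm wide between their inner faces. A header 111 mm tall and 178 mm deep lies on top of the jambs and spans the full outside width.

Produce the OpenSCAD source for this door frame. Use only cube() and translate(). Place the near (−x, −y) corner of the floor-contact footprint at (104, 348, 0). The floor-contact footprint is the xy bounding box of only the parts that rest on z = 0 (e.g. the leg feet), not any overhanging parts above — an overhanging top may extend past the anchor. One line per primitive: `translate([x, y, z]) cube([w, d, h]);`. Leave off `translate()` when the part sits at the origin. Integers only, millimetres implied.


translate([104, 348, 0]) cube([54, 178, 2107]);
translate([1085, 348, 0]) cube([54, 178, 2107]);
translate([104, 348, 2107]) cube([1035, 178, 111]);


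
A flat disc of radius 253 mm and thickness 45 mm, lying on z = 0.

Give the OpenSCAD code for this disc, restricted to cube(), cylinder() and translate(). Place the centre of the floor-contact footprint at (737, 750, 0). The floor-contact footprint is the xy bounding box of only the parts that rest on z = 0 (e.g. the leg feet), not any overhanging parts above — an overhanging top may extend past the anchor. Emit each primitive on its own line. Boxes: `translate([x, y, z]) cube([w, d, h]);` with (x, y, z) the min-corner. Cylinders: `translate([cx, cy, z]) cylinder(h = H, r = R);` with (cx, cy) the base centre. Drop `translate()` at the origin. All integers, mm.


translate([737, 750, 0]) cylinder(h = 45, r = 253);


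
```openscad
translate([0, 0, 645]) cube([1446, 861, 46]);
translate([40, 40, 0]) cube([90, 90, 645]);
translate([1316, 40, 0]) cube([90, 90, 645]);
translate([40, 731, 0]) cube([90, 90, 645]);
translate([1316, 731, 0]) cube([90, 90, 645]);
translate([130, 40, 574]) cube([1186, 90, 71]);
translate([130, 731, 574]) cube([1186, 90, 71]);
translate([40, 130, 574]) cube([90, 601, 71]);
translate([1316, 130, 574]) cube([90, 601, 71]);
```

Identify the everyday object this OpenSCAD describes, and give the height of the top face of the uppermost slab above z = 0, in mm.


A table. The table height is 691 mm.

A 1446×861×46 slab sits at z = 645 on four 90 mm square posts — a table. The top surface is at 645 + 46 = 691 mm.


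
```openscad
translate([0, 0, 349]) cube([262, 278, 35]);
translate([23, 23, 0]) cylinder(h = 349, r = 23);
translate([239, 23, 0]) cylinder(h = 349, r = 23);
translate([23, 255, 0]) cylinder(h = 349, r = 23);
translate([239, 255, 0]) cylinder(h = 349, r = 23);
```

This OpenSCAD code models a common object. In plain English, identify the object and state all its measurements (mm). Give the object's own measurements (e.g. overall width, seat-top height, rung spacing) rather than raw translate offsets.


A four-legged stool. The seat is a 262×278×35 mm slab whose top surface is at z = 384 mm; four round legs, each 46 mm in diameter, run from the floor (z = 0) to the underside of the seat, each leg's axis is inset half a diameter from the nearest pair of seat edges (so the leg's bounding box is flush with the corner).


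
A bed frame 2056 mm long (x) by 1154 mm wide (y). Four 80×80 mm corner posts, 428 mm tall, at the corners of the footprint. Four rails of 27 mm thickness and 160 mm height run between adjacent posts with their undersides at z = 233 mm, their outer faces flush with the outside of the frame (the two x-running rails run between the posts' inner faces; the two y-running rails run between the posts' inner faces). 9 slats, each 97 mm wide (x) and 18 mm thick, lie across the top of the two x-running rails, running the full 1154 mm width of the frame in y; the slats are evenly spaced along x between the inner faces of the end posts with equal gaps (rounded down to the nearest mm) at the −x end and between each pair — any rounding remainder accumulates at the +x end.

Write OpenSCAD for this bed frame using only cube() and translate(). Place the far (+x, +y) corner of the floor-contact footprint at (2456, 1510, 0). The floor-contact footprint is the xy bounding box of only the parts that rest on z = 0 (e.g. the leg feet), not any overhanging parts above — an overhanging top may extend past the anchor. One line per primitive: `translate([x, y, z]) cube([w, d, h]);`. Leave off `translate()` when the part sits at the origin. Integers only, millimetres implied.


translate([400, 356, 0]) cube([80, 80, 428]);
translate([400, 1430, 0]) cube([80, 80, 428]);
translate([2376, 356, 0]) cube([80, 80, 428]);
translate([2376, 1430, 0]) cube([80, 80, 428]);
translate([480, 356, 233]) cube([1896, 27, 160]);
translate([480, 1483, 233]) cube([1896, 27, 160]);
translate([400, 436, 233]) cube([27, 994, 160]);
translate([2429, 436, 233]) cube([27, 994, 160]);
translate([582, 356, 393]) cube([97, 1154, 18]);
translate([781, 356, 393]) cube([97, 1154, 18]);
translate([980, 356, 393]) cube([97, 1154, 18]);
translate([1179, 356, 393]) cube([97, 1154, 18]);
translate([1378, 356, 393]) cube([97, 1154, 18]);
translate([1577, 356, 393]) cube([97, 1154, 18]);
translate([1776, 356, 393]) cube([97, 1154, 18]);
translate([1975, 356, 393]) cube([97, 1154, 18]);
translate([2174, 356, 393]) cube([97, 1154, 18]);
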